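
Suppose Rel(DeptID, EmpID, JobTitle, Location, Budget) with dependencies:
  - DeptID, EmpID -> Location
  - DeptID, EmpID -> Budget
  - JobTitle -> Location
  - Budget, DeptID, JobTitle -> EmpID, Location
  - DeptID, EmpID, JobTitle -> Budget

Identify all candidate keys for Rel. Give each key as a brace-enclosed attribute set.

{Budget, DeptID, JobTitle}, {DeptID, EmpID, JobTitle}

No FD produces {DeptID, JobTitle}, so they must be in every candidate key.
{Budget, DeptID, JobTitle} is a candidate key since {Budget, DeptID, JobTitle}⁺ = {Budget, DeptID, EmpID, JobTitle, Location} covers every attribute.
{DeptID, EmpID, JobTitle} is a candidate key since {DeptID, EmpID, JobTitle}⁺ = {Budget, DeptID, EmpID, JobTitle, Location} covers every attribute.
Any other superkey properly contains one of these, so there are no further candidate keys.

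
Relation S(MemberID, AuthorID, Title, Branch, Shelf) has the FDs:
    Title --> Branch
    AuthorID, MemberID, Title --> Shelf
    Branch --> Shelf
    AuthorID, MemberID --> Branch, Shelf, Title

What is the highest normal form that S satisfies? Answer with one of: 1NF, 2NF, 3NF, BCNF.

Candidate key: {AuthorID, MemberID}. Prime attributes: {AuthorID, MemberID}.
Title --> Branch: {Title}⁺ = {Branch, Shelf, Title}, which is not all of the attributes, so the left side is not a superkey — BCNF is violated.
Title --> Branch determines the non-prime attribute {Branch} from a non-superkey — 3NF is violated.
No non-prime attribute depends on a proper subset of any candidate key, so 2NF holds.

2NF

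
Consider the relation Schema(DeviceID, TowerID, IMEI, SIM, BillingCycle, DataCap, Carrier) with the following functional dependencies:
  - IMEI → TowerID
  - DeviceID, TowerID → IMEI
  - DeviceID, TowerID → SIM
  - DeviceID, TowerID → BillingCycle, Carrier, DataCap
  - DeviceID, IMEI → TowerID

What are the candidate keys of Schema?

{DeviceID, IMEI}, {DeviceID, TowerID}

{DeviceID} never appears on the right of any FD, so every key must include it.
Closure of {DeviceID, IMEI} is {BillingCycle, Carrier, DataCap, DeviceID, IMEI, SIM, TowerID}, the whole schema; {DeviceID, IMEI} is a candidate key.
Closure of {DeviceID, TowerID} is {BillingCycle, Carrier, DataCap, DeviceID, IMEI, SIM, TowerID}, the whole schema; {DeviceID, TowerID} is a candidate key.
No proper subset of any of these is a key, and no other minimal superkey exists.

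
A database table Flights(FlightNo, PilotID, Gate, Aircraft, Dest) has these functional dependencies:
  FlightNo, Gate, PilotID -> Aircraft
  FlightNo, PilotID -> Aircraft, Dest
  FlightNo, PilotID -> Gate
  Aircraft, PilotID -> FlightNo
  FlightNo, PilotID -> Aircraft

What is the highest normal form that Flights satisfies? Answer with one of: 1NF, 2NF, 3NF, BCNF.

BCNF

Candidate keys: {Aircraft, PilotID}, {FlightNo, PilotID}. Prime attributes: {Aircraft, FlightNo, PilotID}.
The left-hand side of every FD is a superkey, so BCNF is satisfied.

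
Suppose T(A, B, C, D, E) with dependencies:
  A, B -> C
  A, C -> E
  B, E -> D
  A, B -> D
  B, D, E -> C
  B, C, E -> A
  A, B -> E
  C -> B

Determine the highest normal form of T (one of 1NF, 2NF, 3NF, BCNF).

3NF

Candidate keys: {A, B}, {A, C}, {B, E}, {C, E}. Prime attributes: {A, B, C, E}.
C -> B breaks BCNF: {C}⁺ = {B, C}, so {C} is not a superkey.
Since {B} ⊆ prime attributes and every other non-superkey FD also has a prime right side, the schema is in 3NF.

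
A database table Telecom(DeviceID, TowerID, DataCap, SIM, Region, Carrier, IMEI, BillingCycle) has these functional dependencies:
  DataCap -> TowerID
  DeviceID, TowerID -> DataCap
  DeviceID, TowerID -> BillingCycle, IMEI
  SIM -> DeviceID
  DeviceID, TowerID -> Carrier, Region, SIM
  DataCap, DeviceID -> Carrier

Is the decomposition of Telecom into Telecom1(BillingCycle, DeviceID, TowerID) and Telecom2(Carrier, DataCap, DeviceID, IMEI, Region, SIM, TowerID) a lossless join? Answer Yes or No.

Yes

The shared attributes are {DeviceID, TowerID} and {DeviceID, TowerID}⁺ = {BillingCycle, Carrier, DataCap, DeviceID, IMEI, Region, SIM, TowerID}.
This includes all of Telecom1, so the common attributes are a superkey of Telecom1 — the join is lossless.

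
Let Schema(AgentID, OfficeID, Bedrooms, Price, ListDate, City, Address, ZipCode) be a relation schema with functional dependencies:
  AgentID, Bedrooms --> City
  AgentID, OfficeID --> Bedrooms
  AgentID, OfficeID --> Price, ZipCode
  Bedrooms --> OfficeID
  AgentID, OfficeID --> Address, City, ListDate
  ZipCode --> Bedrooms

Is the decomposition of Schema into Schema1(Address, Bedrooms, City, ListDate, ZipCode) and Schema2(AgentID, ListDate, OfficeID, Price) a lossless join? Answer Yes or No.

No

Schema1 ∩ Schema2 = {ListDate}; its closure under F is {ListDate}.
The closure covers neither Schema1 nor Schema2 entirely; the join is not lossless.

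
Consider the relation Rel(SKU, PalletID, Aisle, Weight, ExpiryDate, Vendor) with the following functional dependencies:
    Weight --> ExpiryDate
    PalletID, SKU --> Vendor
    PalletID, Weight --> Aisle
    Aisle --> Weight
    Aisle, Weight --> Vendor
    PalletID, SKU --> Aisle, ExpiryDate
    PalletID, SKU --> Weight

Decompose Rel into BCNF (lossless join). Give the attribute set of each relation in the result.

{Aisle, PalletID}; {Aisle, Vendor, Weight}; {ExpiryDate, Weight}; {PalletID, SKU, Weight}

Candidate key of the original relation: {PalletID, SKU}.
{Aisle, ExpiryDate, PalletID, SKU, Vendor, Weight}: {Weight} determines {ExpiryDate, Weight} here but is not a superkey — split on Weight --> ExpiryDate, giving {ExpiryDate, Weight} and {Aisle, PalletID, SKU, Vendor, Weight}.
{ExpiryDate, Weight}: every determinant is a superkey — BCNF.
{Aisle, PalletID, SKU, Vendor, Weight}: {PalletID, Weight} determines {Aisle, PalletID, Vendor, Weight} here but is not a superkey — split on PalletID, Weight --> Aisle, Vendor, giving {Aisle, PalletID, Vendor, Weight} and {PalletID, SKU, Weight}.
{Aisle, PalletID, Vendor, Weight}: {Aisle} determines {Aisle, Vendor, Weight} here but is not a superkey — split on Aisle --> Vendor, Weight, giving {Aisle, Vendor, Weight} and {Aisle, PalletID}.
{Aisle, Vendor, Weight}: every determinant is a superkey — BCNF.
{Aisle, PalletID}: every determinant is a superkey — BCNF.
{PalletID, SKU, Weight}: every determinant is a superkey — BCNF.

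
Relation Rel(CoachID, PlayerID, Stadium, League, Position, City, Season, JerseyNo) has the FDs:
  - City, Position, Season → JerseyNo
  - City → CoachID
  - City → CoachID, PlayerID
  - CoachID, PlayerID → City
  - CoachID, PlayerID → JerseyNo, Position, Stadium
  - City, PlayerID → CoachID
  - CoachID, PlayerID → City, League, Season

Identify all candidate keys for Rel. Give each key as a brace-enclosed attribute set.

{City}, {CoachID, PlayerID}

{City}⁺ = {City, CoachID, JerseyNo, League, PlayerID, Position, Season, Stadium} — all of the relation — so {City} is a candidate key.
{CoachID, PlayerID}⁺ = {City, CoachID, JerseyNo, League, PlayerID, Position, Season, Stadium} — all of the relation — so {CoachID, PlayerID} is a candidate key.
These are minimal and exhaustive — every other superkey contains one of them.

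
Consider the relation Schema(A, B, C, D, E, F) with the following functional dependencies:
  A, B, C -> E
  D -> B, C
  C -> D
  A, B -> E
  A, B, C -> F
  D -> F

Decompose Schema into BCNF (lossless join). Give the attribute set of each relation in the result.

Candidate keys of the original relation: {A, C}, {A, D}.
{A, B, C, D, E, F}: {D} determines {B, C, D, F} here but is not a superkey — split on D -> B, C, F, giving {B, C, D, F} and {A, D, E}.
{B, C, D, F}: every determinant is a superkey — BCNF.
{A, D, E}: every determinant is a superkey — BCNF.

{A, D, E}; {B, C, D, F}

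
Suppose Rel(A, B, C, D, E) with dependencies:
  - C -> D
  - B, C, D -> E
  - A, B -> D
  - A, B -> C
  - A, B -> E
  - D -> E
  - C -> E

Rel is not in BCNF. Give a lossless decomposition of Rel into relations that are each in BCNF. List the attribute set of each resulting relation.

{A, B, C}; {C, D}; {D, E}

Candidate key of the original relation: {A, B}.
Within {A, B, C, D, E}: {C}⁺ ∩ {A, B, C, D, E} = {C, D, E}, not the whole set, so C -> D, E violates BCNF; decompose into {C, D, E} and {A, B, C}.
Within {C, D, E}: {D}⁺ ∩ {C, D, E} = {D, E}, not the whole set, so D -> E violates BCNF; decompose into {D, E} and {C, D}.
{D, E}: every determinant is a superkey — BCNF.
{C, D}: every determinant is a superkey — BCNF.
{A, B, C}: every determinant is a superkey — BCNF.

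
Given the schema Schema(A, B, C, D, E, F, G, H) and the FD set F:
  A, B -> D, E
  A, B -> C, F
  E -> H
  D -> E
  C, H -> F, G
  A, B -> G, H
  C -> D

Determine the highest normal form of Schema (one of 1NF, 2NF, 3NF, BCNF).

2NF

Candidate key: {A, B}. Prime attributes: {A, B}.
E -> H breaks BCNF: {E}⁺ = {E, H}, so {E} is not a superkey.
Because {H} is non-prime and the left side of E -> H is not a superkey, the relation is not in 3NF.
No proper subset of a key has a non-prime attribute in its closure, so there is no partial dependency; 2NF holds.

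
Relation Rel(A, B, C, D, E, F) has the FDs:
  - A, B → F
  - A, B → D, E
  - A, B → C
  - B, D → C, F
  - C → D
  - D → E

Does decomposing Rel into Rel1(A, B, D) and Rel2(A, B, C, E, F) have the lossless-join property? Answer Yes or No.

The shared attributes are {A, B} and {A, B}⁺ = {A, B, C, D, E, F}.
Since Rel1 ⊆ {A, B, C, D, E, F}, the intersection is a superkey of Rel1; the decomposition is lossless.

Yes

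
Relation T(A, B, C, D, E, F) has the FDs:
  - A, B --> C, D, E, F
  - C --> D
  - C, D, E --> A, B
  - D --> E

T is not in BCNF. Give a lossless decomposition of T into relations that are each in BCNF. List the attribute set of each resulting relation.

Candidate keys of the original relation: {A, B}, {C}.
{A, B, C, D, E, F}: {D} determines {D, E} here but is not a superkey — split on D --> E, giving {D, E} and {A, B, C, D, F}.
{D, E} is in BCNF.
{A, B, C, D, F} is in BCNF.

{A, B, C, D, F}; {D, E}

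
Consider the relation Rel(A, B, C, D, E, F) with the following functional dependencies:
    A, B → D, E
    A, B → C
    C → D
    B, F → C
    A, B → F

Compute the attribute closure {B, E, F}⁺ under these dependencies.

{B, C, D, E, F}

Start with {B, E, F}.
B, F → C applies; add {C} → now {B, C, E, F}.
C → D applies; add {D} → now {B, C, D, E, F}.
No further FD applies.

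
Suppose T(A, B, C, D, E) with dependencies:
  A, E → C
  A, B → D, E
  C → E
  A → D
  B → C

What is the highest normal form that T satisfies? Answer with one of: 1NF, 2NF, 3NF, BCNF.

1NF

Candidate key: {A, B}. Prime attributes: {A, B}.
A, E → C: {A, E}⁺ = {A, C, D, E}, which is not all of the attributes, so the left side is not a superkey — BCNF is violated.
Because {C} is non-prime and the left side of A, E → C is not a superkey, the relation is not in 3NF.
Since {A} ⊂ {A, B} and {A}⁺ ⊇ {D} with {D} non-prime, there is a partial dependency; 2NF fails.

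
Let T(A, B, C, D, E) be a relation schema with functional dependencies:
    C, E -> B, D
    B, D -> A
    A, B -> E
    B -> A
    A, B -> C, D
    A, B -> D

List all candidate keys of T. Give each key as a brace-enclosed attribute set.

{B}, {C, E}

{B} is a candidate key since {B}⁺ = {A, B, C, D, E} covers every attribute.
{C, E} is a candidate key since {C, E}⁺ = {A, B, C, D, E} covers every attribute.
These are minimal and exhaustive — every other superkey contains one of them.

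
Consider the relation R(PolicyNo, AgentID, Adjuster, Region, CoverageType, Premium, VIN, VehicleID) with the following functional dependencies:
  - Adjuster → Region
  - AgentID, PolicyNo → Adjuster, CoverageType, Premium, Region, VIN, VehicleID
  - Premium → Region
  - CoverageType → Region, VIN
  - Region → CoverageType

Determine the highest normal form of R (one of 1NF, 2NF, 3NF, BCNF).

2NF

Candidate key: {AgentID, PolicyNo}. Prime attributes: {AgentID, PolicyNo}.
For Adjuster → Region we have {Adjuster}⁺ = {Adjuster, CoverageType, Region, VIN}; {Adjuster} is not a superkey, so BCNF fails.
Because {Region} is non-prime and the left side of Adjuster → Region is not a superkey, the relation is not in 3NF.
No proper subset of a key has a non-prime attribute in its closure, so there is no partial dependency; 2NF holds.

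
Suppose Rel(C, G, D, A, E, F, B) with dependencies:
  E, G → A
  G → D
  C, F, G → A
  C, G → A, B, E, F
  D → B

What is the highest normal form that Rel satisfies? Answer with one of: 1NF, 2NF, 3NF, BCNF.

Candidate key: {C, G}. Prime attributes: {C, G}.
E, G → A: {E, G}⁺ = {A, B, D, E, G}, which is not all of the attributes, so the left side is not a superkey — BCNF is violated.
Because {A} is non-prime and the left side of E, G → A is not a superkey, the relation is not in 3NF.
{G} is a proper subset of the key {C, G}, and {G}⁺ contains the non-prime attributes {B, D} — a partial dependency, so 2NF is violated.

1NF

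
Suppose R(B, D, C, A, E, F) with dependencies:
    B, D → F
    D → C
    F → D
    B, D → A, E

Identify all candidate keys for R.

{B, D}, {B, F}

Attributes never on any right-hand side: {B} — every candidate key must contain it.
{B, D}⁺ = {A, B, C, D, E, F}, which is every attribute, so {B, D} is a candidate key.
{B, F}⁺ = {A, B, C, D, E, F}, which is every attribute, so {B, F} is a candidate key.
These are minimal and exhaustive — every other superkey contains one of them.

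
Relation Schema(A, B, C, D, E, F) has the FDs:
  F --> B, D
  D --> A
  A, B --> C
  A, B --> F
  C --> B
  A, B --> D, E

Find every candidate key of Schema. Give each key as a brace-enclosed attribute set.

{F}⁺ = {A, B, C, D, E, F} — all of the relation — so {F} is a candidate key.
{A, B}⁺ = {A, B, C, D, E, F} — all of the relation — so {A, B} is a candidate key.
{A, C}⁺ = {A, B, C, D, E, F} — all of the relation — so {A, C} is a candidate key.
{B, D}⁺ = {A, B, C, D, E, F} — all of the relation — so {B, D} is a candidate key.
{C, D}⁺ = {A, B, C, D, E, F} — all of the relation — so {C, D} is a candidate key.
These are minimal and exhaustive — every other superkey contains one of them.

{A, B}, {A, C}, {B, D}, {C, D}, {F}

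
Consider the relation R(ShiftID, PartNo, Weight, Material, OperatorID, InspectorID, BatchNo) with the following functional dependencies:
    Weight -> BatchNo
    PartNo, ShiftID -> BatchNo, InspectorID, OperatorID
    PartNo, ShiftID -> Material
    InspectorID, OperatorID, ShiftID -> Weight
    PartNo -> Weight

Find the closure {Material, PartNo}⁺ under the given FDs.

{BatchNo, Material, PartNo, Weight}

Start with {Material, PartNo}.
PartNo -> Weight applies; add {Weight} → now {Material, PartNo, Weight}.
Weight -> BatchNo applies; add {BatchNo} → now {BatchNo, Material, PartNo, Weight}.
No further FD applies.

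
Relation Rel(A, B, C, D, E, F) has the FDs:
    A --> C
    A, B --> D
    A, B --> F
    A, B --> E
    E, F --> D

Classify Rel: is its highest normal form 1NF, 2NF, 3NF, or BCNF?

1NF

Candidate key: {A, B}. Prime attributes: {A, B}.
For A --> C we have {A}⁺ = {A, C}; {A} is not a superkey, so BCNF fails.
A --> C determines the non-prime attribute {C} from a non-superkey — 3NF is violated.
{A} is a proper subset of the key {A, B}, and {A}⁺ contains the non-prime attribute {C} — a partial dependency, so 2NF is violated.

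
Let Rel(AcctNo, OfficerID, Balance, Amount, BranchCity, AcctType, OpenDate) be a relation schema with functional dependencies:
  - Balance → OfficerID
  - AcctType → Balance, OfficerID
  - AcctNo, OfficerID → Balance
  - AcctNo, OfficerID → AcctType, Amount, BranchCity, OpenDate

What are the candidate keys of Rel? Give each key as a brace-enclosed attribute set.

{AcctNo} never appears on the right of any FD, so every key must include it.
{AcctNo, AcctType}⁺ = {AcctNo, AcctType, Amount, Balance, BranchCity, OfficerID, OpenDate} — all of the relation — so {AcctNo, AcctType} is a candidate key.
{AcctNo, Balance}⁺ = {AcctNo, AcctType, Amount, Balance, BranchCity, OfficerID, OpenDate} — all of the relation — so {AcctNo, Balance} is a candidate key.
{AcctNo, OfficerID}⁺ = {AcctNo, AcctType, Amount, Balance, BranchCity, OfficerID, OpenDate} — all of the relation — so {AcctNo, OfficerID} is a candidate key.
No proper subset of any of these is a key, and no other minimal superkey exists.

{AcctNo, AcctType}, {AcctNo, Balance}, {AcctNo, OfficerID}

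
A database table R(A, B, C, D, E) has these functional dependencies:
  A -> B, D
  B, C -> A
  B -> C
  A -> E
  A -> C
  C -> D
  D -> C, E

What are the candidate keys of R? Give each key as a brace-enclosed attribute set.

{A}, {B}

{A}⁺ = {A, B, C, D, E}, which is every attribute, so {A} is a candidate key.
{B}⁺ = {A, B, C, D, E}, which is every attribute, so {B} is a candidate key.
Any other superkey properly contains one of these, so there are no further candidate keys.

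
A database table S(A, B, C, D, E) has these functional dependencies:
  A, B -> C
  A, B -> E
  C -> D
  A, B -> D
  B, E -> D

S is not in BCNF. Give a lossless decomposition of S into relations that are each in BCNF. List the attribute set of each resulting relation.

{A, B, C, E}; {C, D}

Candidate key of the original relation: {A, B}.
Within {A, B, C, D, E}: {C}⁺ ∩ {A, B, C, D, E} = {C, D}, not the whole set, so C -> D violates BCNF; decompose into {C, D} and {A, B, C, E}.
{C, D} has no BCNF violation.
{A, B, C, E} has no BCNF violation.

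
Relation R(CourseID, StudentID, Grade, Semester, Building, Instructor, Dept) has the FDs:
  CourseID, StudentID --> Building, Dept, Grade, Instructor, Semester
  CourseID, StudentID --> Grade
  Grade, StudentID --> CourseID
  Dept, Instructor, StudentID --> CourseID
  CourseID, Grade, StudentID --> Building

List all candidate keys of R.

{StudentID} never appears on the right of any FD, so every key must include it.
{CourseID, StudentID} is a candidate key since {CourseID, StudentID}⁺ = {Building, CourseID, Dept, Grade, Instructor, Semester, StudentID} covers every attribute.
{Grade, StudentID} is a candidate key since {Grade, StudentID}⁺ = {Building, CourseID, Dept, Grade, Instructor, Semester, StudentID} covers every attribute.
{Dept, Instructor, StudentID} is a candidate key since {Dept, Instructor, StudentID}⁺ = {Building, CourseID, Dept, Grade, Instructor, Semester, StudentID} covers every attribute.
Any other superkey properly contains one of these, so there are no further candidate keys.

{CourseID, StudentID}, {Dept, Instructor, StudentID}, {Grade, StudentID}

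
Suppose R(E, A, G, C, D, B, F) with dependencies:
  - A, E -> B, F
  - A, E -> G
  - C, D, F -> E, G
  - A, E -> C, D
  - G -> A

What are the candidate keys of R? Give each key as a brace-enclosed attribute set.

{A, E}, {C, D, F}, {E, G}

{A, E}⁺ = {A, B, C, D, E, F, G}, which is every attribute, so {A, E} is a candidate key.
{E, G}⁺ = {A, B, C, D, E, F, G}, which is every attribute, so {E, G} is a candidate key.
{C, D, F}⁺ = {A, B, C, D, E, F, G}, which is every attribute, so {C, D, F} is a candidate key.
No proper subset of any of these is a key, and no other minimal superkey exists.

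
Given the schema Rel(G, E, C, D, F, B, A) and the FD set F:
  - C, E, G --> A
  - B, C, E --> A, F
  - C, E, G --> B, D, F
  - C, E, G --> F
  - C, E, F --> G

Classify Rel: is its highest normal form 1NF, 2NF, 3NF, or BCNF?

BCNF

Candidate keys: {B, C, E}, {C, E, F}, {C, E, G}. Prime attributes: {B, C, E, F, G}.
Each dependency's left side is a superkey — BCNF holds.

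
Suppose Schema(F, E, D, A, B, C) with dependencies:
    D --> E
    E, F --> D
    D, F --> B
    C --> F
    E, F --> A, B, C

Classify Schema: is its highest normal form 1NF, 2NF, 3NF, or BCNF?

Candidate keys: {C, D}, {C, E}, {D, F}, {E, F}. Prime attributes: {C, D, E, F}.
For D --> E we have {D}⁺ = {D, E}; {D} is not a superkey, so BCNF fails.
Since {E} ⊆ prime attributes and every other non-superkey FD also has a prime right side, the schema is in 3NF.

3NF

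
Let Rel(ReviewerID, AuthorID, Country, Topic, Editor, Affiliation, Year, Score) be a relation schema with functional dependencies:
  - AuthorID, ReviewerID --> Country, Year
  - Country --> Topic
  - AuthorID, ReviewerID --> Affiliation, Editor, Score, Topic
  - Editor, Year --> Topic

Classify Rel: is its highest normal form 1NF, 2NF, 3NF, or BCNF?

Candidate key: {AuthorID, ReviewerID}. Prime attributes: {AuthorID, ReviewerID}.
Country --> Topic breaks BCNF: {Country}⁺ = {Country, Topic}, so {Country} is not a superkey.
Country --> Topic has non-prime {Topic} on the right and a non-superkey on the left, so 3NF fails.
No non-prime attribute depends on a proper subset of any candidate key, so 2NF holds.

2NF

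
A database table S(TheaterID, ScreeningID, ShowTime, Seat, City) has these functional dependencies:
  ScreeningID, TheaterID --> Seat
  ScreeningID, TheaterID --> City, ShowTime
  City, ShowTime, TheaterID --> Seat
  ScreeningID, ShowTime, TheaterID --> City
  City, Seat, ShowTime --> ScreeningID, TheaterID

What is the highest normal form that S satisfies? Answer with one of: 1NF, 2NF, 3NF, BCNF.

Candidate keys: {City, Seat, ShowTime}, {City, ShowTime, TheaterID}, {ScreeningID, TheaterID}. Prime attributes: {City, ScreeningID, Seat, ShowTime, TheaterID}.
Every FD has a superkey on the left, so the relation is in BCNF.

BCNF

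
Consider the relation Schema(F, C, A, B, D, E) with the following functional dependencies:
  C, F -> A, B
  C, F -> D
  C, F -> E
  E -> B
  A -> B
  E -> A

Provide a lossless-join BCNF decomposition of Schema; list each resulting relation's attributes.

{A, B}; {A, E}; {C, D, E, F}

Candidate key of the original relation: {C, F}.
{A, B, C, D, E, F}: {E} determines {A, B, E} here but is not a superkey — split on E -> A, B, giving {A, B, E} and {C, D, E, F}.
{A, B, E}: {A} determines {A, B} here but is not a superkey — split on A -> B, giving {A, B} and {A, E}.
{A, B} is in BCNF.
{A, E} is in BCNF.
{C, D, E, F} is in BCNF.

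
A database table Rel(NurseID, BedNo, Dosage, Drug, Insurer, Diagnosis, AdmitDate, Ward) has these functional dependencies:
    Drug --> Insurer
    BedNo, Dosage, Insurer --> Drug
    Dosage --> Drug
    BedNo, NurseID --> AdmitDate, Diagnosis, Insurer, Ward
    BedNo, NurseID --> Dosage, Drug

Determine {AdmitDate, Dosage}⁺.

Start with {AdmitDate, Dosage}.
Dosage --> Drug applies; add {Drug} → now {AdmitDate, Dosage, Drug}.
Drug --> Insurer applies; add {Insurer} → now {AdmitDate, Dosage, Drug, Insurer}.
No further FD applies.

{AdmitDate, Dosage, Drug, Insurer}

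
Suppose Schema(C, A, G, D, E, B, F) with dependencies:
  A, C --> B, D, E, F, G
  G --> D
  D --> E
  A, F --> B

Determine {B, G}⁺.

{B, D, E, G}

Start with {B, G}.
G --> D applies; add {D} → now {B, D, G}.
D --> E applies; add {E} → now {B, D, E, G}.
No further FD applies.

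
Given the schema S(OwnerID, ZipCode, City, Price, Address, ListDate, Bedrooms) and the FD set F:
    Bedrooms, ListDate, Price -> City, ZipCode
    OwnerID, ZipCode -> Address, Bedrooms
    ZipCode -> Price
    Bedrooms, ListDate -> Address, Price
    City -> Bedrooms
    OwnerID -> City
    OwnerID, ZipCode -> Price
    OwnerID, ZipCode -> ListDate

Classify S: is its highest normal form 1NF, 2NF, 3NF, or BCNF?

1NF

Candidate keys: {ListDate, OwnerID}, {OwnerID, ZipCode}. Prime attributes: {ListDate, OwnerID, ZipCode}.
Bedrooms, ListDate, Price -> City, ZipCode breaks BCNF: {Bedrooms, ListDate, Price}⁺ = {Address, Bedrooms, City, ListDate, Price, ZipCode}, so {Bedrooms, ListDate, Price} is not a superkey.
Bedrooms, ListDate, Price -> City, ZipCode determines the non-prime attribute {City} from a non-superkey — 3NF is violated.
The proper key subset {OwnerID} of {ListDate, OwnerID} determines non-prime {Bedrooms, City}, so the relation is not even in 2NF.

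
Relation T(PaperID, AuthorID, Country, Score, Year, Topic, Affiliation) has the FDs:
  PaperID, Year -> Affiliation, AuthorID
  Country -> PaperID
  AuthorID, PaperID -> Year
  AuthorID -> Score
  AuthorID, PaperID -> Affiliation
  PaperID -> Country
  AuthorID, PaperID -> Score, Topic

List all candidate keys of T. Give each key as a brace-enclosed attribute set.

{AuthorID, Country} is a candidate key since {AuthorID, Country}⁺ = {Affiliation, AuthorID, Country, PaperID, Score, Topic, Year} covers every attribute.
{AuthorID, PaperID} is a candidate key since {AuthorID, PaperID}⁺ = {Affiliation, AuthorID, Country, PaperID, Score, Topic, Year} covers every attribute.
{Country, Year} is a candidate key since {Country, Year}⁺ = {Affiliation, AuthorID, Country, PaperID, Score, Topic, Year} covers every attribute.
{PaperID, Year} is a candidate key since {PaperID, Year}⁺ = {Affiliation, AuthorID, Country, PaperID, Score, Topic, Year} covers every attribute.
No proper subset of any of these is a key, and no other minimal superkey exists.

{AuthorID, Country}, {AuthorID, PaperID}, {Country, Year}, {PaperID, Year}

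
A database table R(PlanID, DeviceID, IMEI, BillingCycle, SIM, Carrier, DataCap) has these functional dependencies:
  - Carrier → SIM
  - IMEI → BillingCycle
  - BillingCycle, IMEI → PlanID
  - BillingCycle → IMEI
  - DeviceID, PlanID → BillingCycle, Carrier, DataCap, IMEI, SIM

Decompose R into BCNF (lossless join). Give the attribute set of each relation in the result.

Candidate keys of the original relation: {BillingCycle, DeviceID}, {DeviceID, IMEI}, {DeviceID, PlanID}.
In {BillingCycle, Carrier, DataCap, DeviceID, IMEI, PlanID, SIM}, {Carrier} is not a superkey ({Carrier}⁺ restricted to this set is {Carrier, SIM}), so split on Carrier → SIM into {Carrier, SIM} and {BillingCycle, Carrier, DataCap, DeviceID, IMEI, PlanID}.
{Carrier, SIM} is in BCNF.
In {BillingCycle, Carrier, DataCap, DeviceID, IMEI, PlanID}, {IMEI} is not a superkey ({IMEI}⁺ restricted to this set is {BillingCycle, IMEI, PlanID}), so split on IMEI → BillingCycle, PlanID into {BillingCycle, IMEI, PlanID} and {Carrier, DataCap, DeviceID, IMEI}.
{BillingCycle, IMEI, PlanID} is in BCNF.
{Carrier, DataCap, DeviceID, IMEI} is in BCNF.

{BillingCycle, IMEI, PlanID}; {Carrier, DataCap, DeviceID, IMEI}; {Carrier, SIM}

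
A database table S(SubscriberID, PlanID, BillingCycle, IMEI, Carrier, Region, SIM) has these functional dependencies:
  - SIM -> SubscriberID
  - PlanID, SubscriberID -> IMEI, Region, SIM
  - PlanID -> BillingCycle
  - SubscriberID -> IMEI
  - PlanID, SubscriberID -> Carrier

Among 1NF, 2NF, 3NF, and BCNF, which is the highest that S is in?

1NF

Candidate keys: {PlanID, SIM}, {PlanID, SubscriberID}. Prime attributes: {PlanID, SIM, SubscriberID}.
SIM -> SubscriberID: {SIM}⁺ = {IMEI, SIM, SubscriberID}, which is not all of the attributes, so the left side is not a superkey — BCNF is violated.
PlanID -> BillingCycle determines the non-prime attribute {BillingCycle} from a non-superkey — 3NF is violated.
{PlanID} is a proper subset of the key {PlanID, SIM}, and {PlanID}⁺ contains the non-prime attribute {BillingCycle} — a partial dependency, so 2NF is violated.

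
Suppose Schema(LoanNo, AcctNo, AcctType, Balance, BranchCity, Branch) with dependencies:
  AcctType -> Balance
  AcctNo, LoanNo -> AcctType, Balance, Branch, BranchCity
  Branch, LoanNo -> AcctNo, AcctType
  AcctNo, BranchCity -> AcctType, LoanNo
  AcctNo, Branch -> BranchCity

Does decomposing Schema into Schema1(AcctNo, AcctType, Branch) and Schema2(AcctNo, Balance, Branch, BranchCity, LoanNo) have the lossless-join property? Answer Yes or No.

Yes

The shared attributes are {AcctNo, Branch} and {AcctNo, Branch}⁺ = {AcctNo, AcctType, Balance, Branch, BranchCity, LoanNo}.
Since Schema1 ⊆ {AcctNo, AcctType, Balance, Branch, BranchCity, LoanNo}, the intersection is a superkey of Schema1; the decomposition is lossless.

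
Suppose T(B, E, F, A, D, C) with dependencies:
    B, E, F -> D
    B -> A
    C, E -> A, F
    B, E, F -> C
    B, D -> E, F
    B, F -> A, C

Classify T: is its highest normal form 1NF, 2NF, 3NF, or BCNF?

1NF

Candidate keys: {B, C, E}, {B, D}, {B, E, F}. Prime attributes: {B, C, D, E, F}.
B -> A breaks BCNF: {B}⁺ = {A, B}, so {B} is not a superkey.
Because {A} is non-prime and the left side of B -> A is not a superkey, the relation is not in 3NF.
{B} is a proper subset of the key {B, D}, and {B}⁺ contains the non-prime attribute {A} — a partial dependency, so 2NF is violated.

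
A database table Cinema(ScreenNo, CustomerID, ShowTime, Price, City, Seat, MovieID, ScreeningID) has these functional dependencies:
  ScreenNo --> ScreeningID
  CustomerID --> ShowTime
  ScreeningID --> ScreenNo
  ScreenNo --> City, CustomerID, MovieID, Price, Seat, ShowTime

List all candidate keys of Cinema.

{ScreenNo}, {ScreeningID}

{ScreenNo}⁺ = {City, CustomerID, MovieID, Price, ScreenNo, ScreeningID, Seat, ShowTime} — all of the relation — so {ScreenNo} is a candidate key.
{ScreeningID}⁺ = {City, CustomerID, MovieID, Price, ScreenNo, ScreeningID, Seat, ShowTime} — all of the relation — so {ScreeningID} is a candidate key.
No proper subset of any of these is a key, and no other minimal superkey exists.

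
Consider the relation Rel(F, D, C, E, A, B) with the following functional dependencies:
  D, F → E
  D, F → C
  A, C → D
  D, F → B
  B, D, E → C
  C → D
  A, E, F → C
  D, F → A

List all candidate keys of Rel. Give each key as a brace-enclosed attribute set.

{F} never appears on the right of any FD, so every key must include it.
{C, F}⁺ = {A, B, C, D, E, F} — all of the relation — so {C, F} is a candidate key.
{D, F}⁺ = {A, B, C, D, E, F} — all of the relation — so {D, F} is a candidate key.
{A, E, F}⁺ = {A, B, C, D, E, F} — all of the relation — so {A, E, F} is a candidate key.
Any other superkey properly contains one of these, so there are no further candidate keys.

{A, E, F}, {C, F}, {D, F}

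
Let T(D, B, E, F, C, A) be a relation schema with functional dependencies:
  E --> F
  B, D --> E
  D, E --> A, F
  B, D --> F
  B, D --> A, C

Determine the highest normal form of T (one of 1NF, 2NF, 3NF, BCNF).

Candidate key: {B, D}. Prime attributes: {B, D}.
For E --> F we have {E}⁺ = {E, F}; {E} is not a superkey, so BCNF fails.
E --> F determines the non-prime attribute {F} from a non-superkey — 3NF is violated.
No non-prime attribute depends on a proper subset of any candidate key, so 2NF holds.

2NF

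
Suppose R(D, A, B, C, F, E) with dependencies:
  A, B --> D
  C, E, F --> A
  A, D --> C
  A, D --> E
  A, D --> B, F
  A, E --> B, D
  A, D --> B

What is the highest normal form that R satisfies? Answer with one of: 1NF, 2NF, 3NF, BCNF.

Candidate keys: {A, B}, {A, D}, {A, E}, {C, E, F}. Prime attributes: {A, B, C, D, E, F}.
Every FD has a superkey on the left, so the relation is in BCNF.

BCNF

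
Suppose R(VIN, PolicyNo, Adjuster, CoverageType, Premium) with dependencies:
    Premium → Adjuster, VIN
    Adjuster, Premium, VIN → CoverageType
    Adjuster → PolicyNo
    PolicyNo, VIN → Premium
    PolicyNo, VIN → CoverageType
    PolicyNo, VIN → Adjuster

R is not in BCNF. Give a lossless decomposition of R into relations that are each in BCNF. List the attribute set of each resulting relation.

Candidate keys of the original relation: {Adjuster, VIN}, {PolicyNo, VIN}, {Premium}.
In {Adjuster, CoverageType, PolicyNo, Premium, VIN}, {Adjuster} is not a superkey ({Adjuster}⁺ restricted to this set is {Adjuster, PolicyNo}), so split on Adjuster → PolicyNo into {Adjuster, PolicyNo} and {Adjuster, CoverageType, Premium, VIN}.
{Adjuster, PolicyNo} has no BCNF violation.
{Adjuster, CoverageType, Premium, VIN} has no BCNF violation.

{Adjuster, CoverageType, Premium, VIN}; {Adjuster, PolicyNo}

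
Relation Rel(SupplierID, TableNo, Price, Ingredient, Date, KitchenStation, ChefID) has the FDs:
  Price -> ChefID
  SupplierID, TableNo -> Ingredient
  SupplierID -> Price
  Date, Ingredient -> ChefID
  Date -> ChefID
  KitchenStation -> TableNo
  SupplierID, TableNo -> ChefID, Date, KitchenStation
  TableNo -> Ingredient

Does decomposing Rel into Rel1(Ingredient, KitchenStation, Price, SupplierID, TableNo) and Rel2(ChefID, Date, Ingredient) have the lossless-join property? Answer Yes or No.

Common attributes: {Ingredient}; their closure is {Ingredient}.
Rel1 ⊄ {Ingredient} and Rel2 ⊄ {Ingredient}, so the split is lossy.

No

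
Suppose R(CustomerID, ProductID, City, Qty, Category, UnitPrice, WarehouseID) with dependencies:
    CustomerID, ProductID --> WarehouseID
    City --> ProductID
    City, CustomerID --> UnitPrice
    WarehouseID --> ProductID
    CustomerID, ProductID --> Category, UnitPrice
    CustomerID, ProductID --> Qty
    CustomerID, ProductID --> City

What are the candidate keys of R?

No FD produces {CustomerID}, so it must be in every candidate key.
{City, CustomerID}⁺ = {Category, City, CustomerID, ProductID, Qty, UnitPrice, WarehouseID}, which is every attribute, so {City, CustomerID} is a candidate key.
{CustomerID, ProductID}⁺ = {Category, City, CustomerID, ProductID, Qty, UnitPrice, WarehouseID}, which is every attribute, so {CustomerID, ProductID} is a candidate key.
{CustomerID, WarehouseID}⁺ = {Category, City, CustomerID, ProductID, Qty, UnitPrice, WarehouseID}, which is every attribute, so {CustomerID, WarehouseID} is a candidate key.
Any other superkey properly contains one of these, so there are no further candidate keys.

{City, CustomerID}, {CustomerID, ProductID}, {CustomerID, WarehouseID}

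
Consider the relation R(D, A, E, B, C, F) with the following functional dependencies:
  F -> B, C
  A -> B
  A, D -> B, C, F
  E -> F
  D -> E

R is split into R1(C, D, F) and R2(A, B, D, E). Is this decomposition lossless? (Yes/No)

Common attributes: {D}; their closure is {B, C, D, E, F}.
R1 is contained in that closure, so R1 ∩ R2 -> R1 holds and the join is lossless.

Yes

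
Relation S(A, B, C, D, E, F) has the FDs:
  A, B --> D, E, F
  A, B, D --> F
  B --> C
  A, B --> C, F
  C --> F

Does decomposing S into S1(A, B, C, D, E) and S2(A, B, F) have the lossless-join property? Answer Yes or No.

S1 ∩ S2 = {A, B}; its closure under F is {A, B, C, D, E, F}.
Since S1 ⊆ {A, B, C, D, E, F}, the intersection is a superkey of S1; the decomposition is lossless.

Yes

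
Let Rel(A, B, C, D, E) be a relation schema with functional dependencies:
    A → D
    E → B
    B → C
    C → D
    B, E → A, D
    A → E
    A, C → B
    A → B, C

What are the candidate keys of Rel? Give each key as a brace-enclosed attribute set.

Closure of {A} is {A, B, C, D, E}, the whole schema; {A} is a candidate key.
Closure of {E} is {A, B, C, D, E}, the whole schema; {E} is a candidate key.
These are minimal and exhaustive — every other superkey contains one of them.

{A}, {E}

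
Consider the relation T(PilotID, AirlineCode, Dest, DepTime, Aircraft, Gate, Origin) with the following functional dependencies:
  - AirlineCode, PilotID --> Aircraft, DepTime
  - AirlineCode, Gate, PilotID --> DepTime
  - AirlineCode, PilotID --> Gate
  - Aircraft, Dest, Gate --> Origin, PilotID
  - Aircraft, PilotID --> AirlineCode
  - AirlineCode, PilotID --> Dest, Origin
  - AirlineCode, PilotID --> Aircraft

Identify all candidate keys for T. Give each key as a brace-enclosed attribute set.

{Aircraft, Dest, Gate}, {Aircraft, PilotID}, {AirlineCode, PilotID}

{Aircraft, PilotID} is a candidate key since {Aircraft, PilotID}⁺ = {Aircraft, AirlineCode, DepTime, Dest, Gate, Origin, PilotID} covers every attribute.
{AirlineCode, PilotID} is a candidate key since {AirlineCode, PilotID}⁺ = {Aircraft, AirlineCode, DepTime, Dest, Gate, Origin, PilotID} covers every attribute.
{Aircraft, Dest, Gate} is a candidate key since {Aircraft, Dest, Gate}⁺ = {Aircraft, AirlineCode, DepTime, Dest, Gate, Origin, PilotID} covers every attribute.
Any other superkey properly contains one of these, so there are no further candidate keys.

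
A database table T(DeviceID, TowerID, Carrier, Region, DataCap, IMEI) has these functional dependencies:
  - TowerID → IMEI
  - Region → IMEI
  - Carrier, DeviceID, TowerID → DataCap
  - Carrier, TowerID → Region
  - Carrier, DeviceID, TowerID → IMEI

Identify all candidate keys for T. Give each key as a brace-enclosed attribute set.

Attributes never on any right-hand side: {Carrier, DeviceID, TowerID} — every candidate key must contain all of them.
Closure of {Carrier, DeviceID, TowerID} is {Carrier, DataCap, DeviceID, IMEI, Region, TowerID}, the whole schema; {Carrier, DeviceID, TowerID} is a candidate key.
No smaller or unrelated set reaches every attribute, so there are no other keys.

{Carrier, DeviceID, TowerID}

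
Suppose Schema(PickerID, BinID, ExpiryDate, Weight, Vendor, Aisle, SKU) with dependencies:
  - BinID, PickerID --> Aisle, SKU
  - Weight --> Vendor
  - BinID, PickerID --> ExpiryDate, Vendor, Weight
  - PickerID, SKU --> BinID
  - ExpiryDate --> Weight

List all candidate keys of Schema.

{BinID, PickerID}, {PickerID, SKU}

No FD produces {PickerID}, so it must be in every candidate key.
{BinID, PickerID}⁺ = {Aisle, BinID, ExpiryDate, PickerID, SKU, Vendor, Weight}, which is every attribute, so {BinID, PickerID} is a candidate key.
{PickerID, SKU}⁺ = {Aisle, BinID, ExpiryDate, PickerID, SKU, Vendor, Weight}, which is every attribute, so {PickerID, SKU} is a candidate key.
No proper subset of any of these is a key, and no other minimal superkey exists.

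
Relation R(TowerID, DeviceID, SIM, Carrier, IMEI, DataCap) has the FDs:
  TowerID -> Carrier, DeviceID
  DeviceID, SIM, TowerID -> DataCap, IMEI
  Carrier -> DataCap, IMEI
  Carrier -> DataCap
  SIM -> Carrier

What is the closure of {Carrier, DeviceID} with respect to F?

Start with {Carrier, DeviceID}.
Carrier -> DataCap, IMEI applies; add {DataCap, IMEI} → now {Carrier, DataCap, DeviceID, IMEI}.
No further FD applies.

{Carrier, DataCap, DeviceID, IMEI}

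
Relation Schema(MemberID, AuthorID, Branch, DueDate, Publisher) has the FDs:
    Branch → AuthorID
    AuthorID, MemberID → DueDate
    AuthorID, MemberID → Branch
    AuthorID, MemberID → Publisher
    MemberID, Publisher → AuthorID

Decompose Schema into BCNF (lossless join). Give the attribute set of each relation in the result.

Candidate keys of the original relation: {AuthorID, MemberID}, {Branch, MemberID}, {MemberID, Publisher}.
Within {AuthorID, Branch, DueDate, MemberID, Publisher}: {Branch}⁺ ∩ {AuthorID, Branch, DueDate, MemberID, Publisher} = {AuthorID, Branch}, not the whole set, so Branch → AuthorID violates BCNF; decompose into {AuthorID, Branch} and {Branch, DueDate, MemberID, Publisher}.
{AuthorID, Branch} has no BCNF violation.
{Branch, DueDate, MemberID, Publisher} has no BCNF violation.

{AuthorID, Branch}; {Branch, DueDate, MemberID, Publisher}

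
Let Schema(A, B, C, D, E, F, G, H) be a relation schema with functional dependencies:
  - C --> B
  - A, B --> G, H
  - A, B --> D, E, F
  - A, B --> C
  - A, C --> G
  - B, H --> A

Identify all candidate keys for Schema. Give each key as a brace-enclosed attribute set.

{A, B}, {A, C}, {B, H}, {C, H}

{A, B}⁺ = {A, B, C, D, E, F, G, H}, which is every attribute, so {A, B} is a candidate key.
{A, C}⁺ = {A, B, C, D, E, F, G, H}, which is every attribute, so {A, C} is a candidate key.
{B, H}⁺ = {A, B, C, D, E, F, G, H}, which is every attribute, so {B, H} is a candidate key.
{C, H}⁺ = {A, B, C, D, E, F, G, H}, which is every attribute, so {C, H} is a candidate key.
No proper subset of any of these is a key, and no other minimal superkey exists.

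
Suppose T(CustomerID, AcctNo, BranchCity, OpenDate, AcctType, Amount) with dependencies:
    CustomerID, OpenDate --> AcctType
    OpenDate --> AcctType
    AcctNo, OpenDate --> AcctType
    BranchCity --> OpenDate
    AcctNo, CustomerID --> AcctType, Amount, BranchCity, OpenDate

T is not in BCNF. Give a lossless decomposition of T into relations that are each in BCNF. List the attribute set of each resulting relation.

{AcctNo, Amount, BranchCity, CustomerID}; {AcctType, OpenDate}; {BranchCity, OpenDate}; {CustomerID, OpenDate}

Candidate key of the original relation: {AcctNo, CustomerID}.
{AcctNo, AcctType, Amount, BranchCity, CustomerID, OpenDate}: {CustomerID, OpenDate} determines {AcctType, CustomerID, OpenDate} here but is not a superkey — split on CustomerID, OpenDate --> AcctType, giving {AcctType, CustomerID, OpenDate} and {AcctNo, Amount, BranchCity, CustomerID, OpenDate}.
{AcctType, CustomerID, OpenDate}: {OpenDate} determines {AcctType, OpenDate} here but is not a superkey — split on OpenDate --> AcctType, giving {AcctType, OpenDate} and {CustomerID, OpenDate}.
{AcctType, OpenDate}: every determinant is a superkey — BCNF.
{CustomerID, OpenDate}: every determinant is a superkey — BCNF.
{AcctNo, Amount, BranchCity, CustomerID, OpenDate}: {BranchCity} determines {BranchCity, OpenDate} here but is not a superkey — split on BranchCity --> OpenDate, giving {BranchCity, OpenDate} and {AcctNo, Amount, BranchCity, CustomerID}.
{BranchCity, OpenDate}: every determinant is a superkey — BCNF.
{AcctNo, Amount, BranchCity, CustomerID}: every determinant is a superkey — BCNF.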